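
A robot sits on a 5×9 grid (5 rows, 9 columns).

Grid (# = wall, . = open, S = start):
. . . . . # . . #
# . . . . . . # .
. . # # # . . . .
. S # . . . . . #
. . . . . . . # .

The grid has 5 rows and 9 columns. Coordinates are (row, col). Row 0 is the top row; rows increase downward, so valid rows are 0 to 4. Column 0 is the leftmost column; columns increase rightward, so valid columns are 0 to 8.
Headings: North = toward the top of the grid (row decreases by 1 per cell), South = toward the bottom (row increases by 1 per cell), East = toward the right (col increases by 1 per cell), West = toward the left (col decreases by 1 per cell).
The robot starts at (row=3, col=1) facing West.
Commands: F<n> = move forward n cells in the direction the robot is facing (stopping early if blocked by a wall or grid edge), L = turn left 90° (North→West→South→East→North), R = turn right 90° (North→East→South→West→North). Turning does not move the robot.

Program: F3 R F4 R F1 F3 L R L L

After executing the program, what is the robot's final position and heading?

Start: (row=3, col=1), facing West
  F3: move forward 1/3 (blocked), now at (row=3, col=0)
  R: turn right, now facing North
  F4: move forward 1/4 (blocked), now at (row=2, col=0)
  R: turn right, now facing East
  F1: move forward 1, now at (row=2, col=1)
  F3: move forward 0/3 (blocked), now at (row=2, col=1)
  L: turn left, now facing North
  R: turn right, now facing East
  L: turn left, now facing North
  L: turn left, now facing West
Final: (row=2, col=1), facing West

Answer: Final position: (row=2, col=1), facing West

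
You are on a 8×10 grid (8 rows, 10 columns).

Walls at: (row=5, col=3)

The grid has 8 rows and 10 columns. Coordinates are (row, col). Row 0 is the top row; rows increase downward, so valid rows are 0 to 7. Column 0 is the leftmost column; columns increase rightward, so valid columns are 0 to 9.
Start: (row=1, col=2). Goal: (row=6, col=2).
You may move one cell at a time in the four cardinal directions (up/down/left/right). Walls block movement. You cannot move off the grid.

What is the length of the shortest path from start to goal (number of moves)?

Answer: Shortest path length: 5

Derivation:
BFS from (row=1, col=2) until reaching (row=6, col=2):
  Distance 0: (row=1, col=2)
  Distance 1: (row=0, col=2), (row=1, col=1), (row=1, col=3), (row=2, col=2)
  Distance 2: (row=0, col=1), (row=0, col=3), (row=1, col=0), (row=1, col=4), (row=2, col=1), (row=2, col=3), (row=3, col=2)
  Distance 3: (row=0, col=0), (row=0, col=4), (row=1, col=5), (row=2, col=0), (row=2, col=4), (row=3, col=1), (row=3, col=3), (row=4, col=2)
  Distance 4: (row=0, col=5), (row=1, col=6), (row=2, col=5), (row=3, col=0), (row=3, col=4), (row=4, col=1), (row=4, col=3), (row=5, col=2)
  Distance 5: (row=0, col=6), (row=1, col=7), (row=2, col=6), (row=3, col=5), (row=4, col=0), (row=4, col=4), (row=5, col=1), (row=6, col=2)  <- goal reached here
One shortest path (5 moves): (row=1, col=2) -> (row=2, col=2) -> (row=3, col=2) -> (row=4, col=2) -> (row=5, col=2) -> (row=6, col=2)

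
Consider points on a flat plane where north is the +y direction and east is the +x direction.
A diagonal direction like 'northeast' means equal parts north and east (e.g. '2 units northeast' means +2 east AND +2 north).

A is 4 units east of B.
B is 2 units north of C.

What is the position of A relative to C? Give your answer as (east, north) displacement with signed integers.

Answer: A is at (east=4, north=2) relative to C.

Derivation:
Place C at the origin (east=0, north=0).
  B is 2 units north of C: delta (east=+0, north=+2); B at (east=0, north=2).
  A is 4 units east of B: delta (east=+4, north=+0); A at (east=4, north=2).
Therefore A relative to C: (east=4, north=2).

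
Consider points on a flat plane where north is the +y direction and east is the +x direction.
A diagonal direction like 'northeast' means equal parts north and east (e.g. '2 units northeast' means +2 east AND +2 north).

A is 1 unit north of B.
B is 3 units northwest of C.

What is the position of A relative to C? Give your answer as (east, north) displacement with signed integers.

Answer: A is at (east=-3, north=4) relative to C.

Derivation:
Place C at the origin (east=0, north=0).
  B is 3 units northwest of C: delta (east=-3, north=+3); B at (east=-3, north=3).
  A is 1 unit north of B: delta (east=+0, north=+1); A at (east=-3, north=4).
Therefore A relative to C: (east=-3, north=4).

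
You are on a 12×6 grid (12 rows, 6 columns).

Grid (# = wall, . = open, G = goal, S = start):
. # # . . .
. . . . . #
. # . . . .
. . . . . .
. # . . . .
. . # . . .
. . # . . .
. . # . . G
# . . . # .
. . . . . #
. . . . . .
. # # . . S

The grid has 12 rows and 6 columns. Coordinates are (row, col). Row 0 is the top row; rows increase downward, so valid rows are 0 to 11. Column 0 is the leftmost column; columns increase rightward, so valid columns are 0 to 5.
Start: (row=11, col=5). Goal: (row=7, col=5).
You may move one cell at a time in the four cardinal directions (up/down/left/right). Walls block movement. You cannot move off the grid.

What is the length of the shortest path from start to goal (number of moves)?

BFS from (row=11, col=5) until reaching (row=7, col=5):
  Distance 0: (row=11, col=5)
  Distance 1: (row=10, col=5), (row=11, col=4)
  Distance 2: (row=10, col=4), (row=11, col=3)
  Distance 3: (row=9, col=4), (row=10, col=3)
  Distance 4: (row=9, col=3), (row=10, col=2)
  Distance 5: (row=8, col=3), (row=9, col=2), (row=10, col=1)
  Distance 6: (row=7, col=3), (row=8, col=2), (row=9, col=1), (row=10, col=0)
  Distance 7: (row=6, col=3), (row=7, col=4), (row=8, col=1), (row=9, col=0), (row=11, col=0)
  Distance 8: (row=5, col=3), (row=6, col=4), (row=7, col=1), (row=7, col=5)  <- goal reached here
One shortest path (8 moves): (row=11, col=5) -> (row=11, col=4) -> (row=11, col=3) -> (row=10, col=3) -> (row=9, col=3) -> (row=8, col=3) -> (row=7, col=3) -> (row=7, col=4) -> (row=7, col=5)

Answer: Shortest path length: 8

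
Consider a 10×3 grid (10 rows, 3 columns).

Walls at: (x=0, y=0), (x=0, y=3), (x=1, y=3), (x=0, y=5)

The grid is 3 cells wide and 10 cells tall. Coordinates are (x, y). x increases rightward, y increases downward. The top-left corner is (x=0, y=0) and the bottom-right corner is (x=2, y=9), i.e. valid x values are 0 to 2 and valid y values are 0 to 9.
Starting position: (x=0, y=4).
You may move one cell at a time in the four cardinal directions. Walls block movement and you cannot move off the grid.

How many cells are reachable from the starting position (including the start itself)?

BFS flood-fill from (x=0, y=4):
  Distance 0: (x=0, y=4)
  Distance 1: (x=1, y=4)
  Distance 2: (x=2, y=4), (x=1, y=5)
  Distance 3: (x=2, y=3), (x=2, y=5), (x=1, y=6)
  Distance 4: (x=2, y=2), (x=0, y=6), (x=2, y=6), (x=1, y=7)
  Distance 5: (x=2, y=1), (x=1, y=2), (x=0, y=7), (x=2, y=7), (x=1, y=8)
  Distance 6: (x=2, y=0), (x=1, y=1), (x=0, y=2), (x=0, y=8), (x=2, y=8), (x=1, y=9)
  Distance 7: (x=1, y=0), (x=0, y=1), (x=0, y=9), (x=2, y=9)
Total reachable: 26 (grid has 26 open cells total)

Answer: Reachable cells: 26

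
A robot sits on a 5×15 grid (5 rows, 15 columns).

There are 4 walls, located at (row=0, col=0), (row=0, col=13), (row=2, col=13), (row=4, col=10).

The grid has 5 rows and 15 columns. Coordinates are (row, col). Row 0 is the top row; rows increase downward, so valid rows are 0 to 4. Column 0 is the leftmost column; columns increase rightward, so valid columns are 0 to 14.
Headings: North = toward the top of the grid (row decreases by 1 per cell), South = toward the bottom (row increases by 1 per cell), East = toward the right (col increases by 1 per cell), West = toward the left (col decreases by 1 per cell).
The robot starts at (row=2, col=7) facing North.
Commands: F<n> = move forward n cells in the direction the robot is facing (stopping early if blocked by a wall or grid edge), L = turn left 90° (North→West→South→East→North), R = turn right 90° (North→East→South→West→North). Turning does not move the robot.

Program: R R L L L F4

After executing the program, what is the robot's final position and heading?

Start: (row=2, col=7), facing North
  R: turn right, now facing East
  R: turn right, now facing South
  L: turn left, now facing East
  L: turn left, now facing North
  L: turn left, now facing West
  F4: move forward 4, now at (row=2, col=3)
Final: (row=2, col=3), facing West

Answer: Final position: (row=2, col=3), facing West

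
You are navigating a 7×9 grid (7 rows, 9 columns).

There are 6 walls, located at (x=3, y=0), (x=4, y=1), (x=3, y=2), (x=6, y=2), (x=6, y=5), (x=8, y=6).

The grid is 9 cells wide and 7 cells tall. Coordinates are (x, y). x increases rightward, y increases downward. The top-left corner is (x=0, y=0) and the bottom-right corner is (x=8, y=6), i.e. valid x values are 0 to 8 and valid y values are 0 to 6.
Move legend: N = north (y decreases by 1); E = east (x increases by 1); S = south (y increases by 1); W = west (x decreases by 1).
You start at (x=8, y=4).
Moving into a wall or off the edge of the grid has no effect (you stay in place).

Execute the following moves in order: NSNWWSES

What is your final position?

Start: (x=8, y=4)
  N (north): (x=8, y=4) -> (x=8, y=3)
  S (south): (x=8, y=3) -> (x=8, y=4)
  N (north): (x=8, y=4) -> (x=8, y=3)
  W (west): (x=8, y=3) -> (x=7, y=3)
  W (west): (x=7, y=3) -> (x=6, y=3)
  S (south): (x=6, y=3) -> (x=6, y=4)
  E (east): (x=6, y=4) -> (x=7, y=4)
  S (south): (x=7, y=4) -> (x=7, y=5)
Final: (x=7, y=5)

Answer: Final position: (x=7, y=5)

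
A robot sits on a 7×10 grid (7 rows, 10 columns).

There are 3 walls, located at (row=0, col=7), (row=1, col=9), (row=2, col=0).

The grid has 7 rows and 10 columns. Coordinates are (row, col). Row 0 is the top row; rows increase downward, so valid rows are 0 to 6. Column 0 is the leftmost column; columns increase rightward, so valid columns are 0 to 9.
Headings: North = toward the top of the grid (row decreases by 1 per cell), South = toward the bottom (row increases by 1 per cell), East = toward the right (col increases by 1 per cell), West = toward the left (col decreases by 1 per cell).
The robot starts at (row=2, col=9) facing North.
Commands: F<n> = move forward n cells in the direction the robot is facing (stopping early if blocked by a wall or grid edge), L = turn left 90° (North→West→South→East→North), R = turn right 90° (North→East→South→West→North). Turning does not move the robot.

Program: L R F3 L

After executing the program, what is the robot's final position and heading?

Start: (row=2, col=9), facing North
  L: turn left, now facing West
  R: turn right, now facing North
  F3: move forward 0/3 (blocked), now at (row=2, col=9)
  L: turn left, now facing West
Final: (row=2, col=9), facing West

Answer: Final position: (row=2, col=9), facing West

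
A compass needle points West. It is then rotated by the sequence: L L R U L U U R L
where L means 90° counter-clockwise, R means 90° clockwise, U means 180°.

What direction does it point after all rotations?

Start: West
  L (left (90° counter-clockwise)) -> South
  L (left (90° counter-clockwise)) -> East
  R (right (90° clockwise)) -> South
  U (U-turn (180°)) -> North
  L (left (90° counter-clockwise)) -> West
  U (U-turn (180°)) -> East
  U (U-turn (180°)) -> West
  R (right (90° clockwise)) -> North
  L (left (90° counter-clockwise)) -> West
Final: West

Answer: Final heading: West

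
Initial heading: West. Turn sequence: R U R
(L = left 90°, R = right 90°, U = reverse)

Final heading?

Start: West
  R (right (90° clockwise)) -> North
  U (U-turn (180°)) -> South
  R (right (90° clockwise)) -> West
Final: West

Answer: Final heading: West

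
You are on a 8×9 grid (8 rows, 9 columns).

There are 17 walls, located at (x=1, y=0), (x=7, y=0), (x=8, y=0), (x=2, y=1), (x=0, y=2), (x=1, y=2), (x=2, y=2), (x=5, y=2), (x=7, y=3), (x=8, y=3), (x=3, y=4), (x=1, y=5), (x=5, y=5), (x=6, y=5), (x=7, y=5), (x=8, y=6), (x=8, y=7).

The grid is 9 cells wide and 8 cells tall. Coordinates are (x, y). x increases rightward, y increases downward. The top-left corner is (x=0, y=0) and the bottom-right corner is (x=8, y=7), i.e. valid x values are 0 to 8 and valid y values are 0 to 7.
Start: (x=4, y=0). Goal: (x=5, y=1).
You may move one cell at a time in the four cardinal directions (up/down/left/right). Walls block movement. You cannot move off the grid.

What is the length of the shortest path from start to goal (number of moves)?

Answer: Shortest path length: 2

Derivation:
BFS from (x=4, y=0) until reaching (x=5, y=1):
  Distance 0: (x=4, y=0)
  Distance 1: (x=3, y=0), (x=5, y=0), (x=4, y=1)
  Distance 2: (x=2, y=0), (x=6, y=0), (x=3, y=1), (x=5, y=1), (x=4, y=2)  <- goal reached here
One shortest path (2 moves): (x=4, y=0) -> (x=5, y=0) -> (x=5, y=1)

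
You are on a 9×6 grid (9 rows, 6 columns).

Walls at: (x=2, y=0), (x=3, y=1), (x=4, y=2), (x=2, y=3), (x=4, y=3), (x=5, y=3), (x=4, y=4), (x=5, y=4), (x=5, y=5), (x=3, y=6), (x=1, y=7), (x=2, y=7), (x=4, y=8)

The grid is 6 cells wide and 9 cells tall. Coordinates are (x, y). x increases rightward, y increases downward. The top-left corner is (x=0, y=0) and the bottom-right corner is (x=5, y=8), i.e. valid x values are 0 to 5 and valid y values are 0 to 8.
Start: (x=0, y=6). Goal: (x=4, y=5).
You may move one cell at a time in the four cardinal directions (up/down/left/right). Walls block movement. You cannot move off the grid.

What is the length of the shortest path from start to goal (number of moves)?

BFS from (x=0, y=6) until reaching (x=4, y=5):
  Distance 0: (x=0, y=6)
  Distance 1: (x=0, y=5), (x=1, y=6), (x=0, y=7)
  Distance 2: (x=0, y=4), (x=1, y=5), (x=2, y=6), (x=0, y=8)
  Distance 3: (x=0, y=3), (x=1, y=4), (x=2, y=5), (x=1, y=8)
  Distance 4: (x=0, y=2), (x=1, y=3), (x=2, y=4), (x=3, y=5), (x=2, y=8)
  Distance 5: (x=0, y=1), (x=1, y=2), (x=3, y=4), (x=4, y=5), (x=3, y=8)  <- goal reached here
One shortest path (5 moves): (x=0, y=6) -> (x=1, y=6) -> (x=2, y=6) -> (x=2, y=5) -> (x=3, y=5) -> (x=4, y=5)

Answer: Shortest path length: 5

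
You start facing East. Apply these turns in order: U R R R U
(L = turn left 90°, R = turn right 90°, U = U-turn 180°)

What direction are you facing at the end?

Answer: Final heading: North

Derivation:
Start: East
  U (U-turn (180°)) -> West
  R (right (90° clockwise)) -> North
  R (right (90° clockwise)) -> East
  R (right (90° clockwise)) -> South
  U (U-turn (180°)) -> North
Final: North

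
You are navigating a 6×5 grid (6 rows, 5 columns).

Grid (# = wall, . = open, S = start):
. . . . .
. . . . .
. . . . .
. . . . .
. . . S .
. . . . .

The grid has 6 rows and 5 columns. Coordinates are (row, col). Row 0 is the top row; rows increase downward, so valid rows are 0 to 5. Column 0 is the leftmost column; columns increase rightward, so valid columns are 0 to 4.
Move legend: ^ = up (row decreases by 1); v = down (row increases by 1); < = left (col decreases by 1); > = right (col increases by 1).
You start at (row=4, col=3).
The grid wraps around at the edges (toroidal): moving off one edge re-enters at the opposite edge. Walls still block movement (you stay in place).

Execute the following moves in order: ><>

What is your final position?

Start: (row=4, col=3)
  > (right): (row=4, col=3) -> (row=4, col=4)
  < (left): (row=4, col=4) -> (row=4, col=3)
  > (right): (row=4, col=3) -> (row=4, col=4)
Final: (row=4, col=4)

Answer: Final position: (row=4, col=4)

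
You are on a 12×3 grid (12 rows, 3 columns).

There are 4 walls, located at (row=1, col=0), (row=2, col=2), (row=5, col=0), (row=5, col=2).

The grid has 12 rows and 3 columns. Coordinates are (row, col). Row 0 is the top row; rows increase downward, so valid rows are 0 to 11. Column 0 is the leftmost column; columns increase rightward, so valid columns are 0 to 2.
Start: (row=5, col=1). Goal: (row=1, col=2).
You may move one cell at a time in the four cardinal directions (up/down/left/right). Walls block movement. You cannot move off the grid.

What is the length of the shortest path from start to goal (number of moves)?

BFS from (row=5, col=1) until reaching (row=1, col=2):
  Distance 0: (row=5, col=1)
  Distance 1: (row=4, col=1), (row=6, col=1)
  Distance 2: (row=3, col=1), (row=4, col=0), (row=4, col=2), (row=6, col=0), (row=6, col=2), (row=7, col=1)
  Distance 3: (row=2, col=1), (row=3, col=0), (row=3, col=2), (row=7, col=0), (row=7, col=2), (row=8, col=1)
  Distance 4: (row=1, col=1), (row=2, col=0), (row=8, col=0), (row=8, col=2), (row=9, col=1)
  Distance 5: (row=0, col=1), (row=1, col=2), (row=9, col=0), (row=9, col=2), (row=10, col=1)  <- goal reached here
One shortest path (5 moves): (row=5, col=1) -> (row=4, col=1) -> (row=3, col=1) -> (row=2, col=1) -> (row=1, col=1) -> (row=1, col=2)

Answer: Shortest path length: 5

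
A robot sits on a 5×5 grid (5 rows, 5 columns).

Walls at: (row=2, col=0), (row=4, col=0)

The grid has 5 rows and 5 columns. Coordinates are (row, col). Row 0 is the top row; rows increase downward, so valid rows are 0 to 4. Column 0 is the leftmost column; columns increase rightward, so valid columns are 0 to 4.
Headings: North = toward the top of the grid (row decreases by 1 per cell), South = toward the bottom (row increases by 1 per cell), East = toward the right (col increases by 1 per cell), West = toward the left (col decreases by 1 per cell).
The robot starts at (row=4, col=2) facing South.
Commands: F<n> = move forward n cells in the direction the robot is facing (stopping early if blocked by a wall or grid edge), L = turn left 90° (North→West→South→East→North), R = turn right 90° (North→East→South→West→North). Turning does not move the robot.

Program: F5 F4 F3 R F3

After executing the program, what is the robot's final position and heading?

Answer: Final position: (row=4, col=1), facing West

Derivation:
Start: (row=4, col=2), facing South
  F5: move forward 0/5 (blocked), now at (row=4, col=2)
  F4: move forward 0/4 (blocked), now at (row=4, col=2)
  F3: move forward 0/3 (blocked), now at (row=4, col=2)
  R: turn right, now facing West
  F3: move forward 1/3 (blocked), now at (row=4, col=1)
Final: (row=4, col=1), facing West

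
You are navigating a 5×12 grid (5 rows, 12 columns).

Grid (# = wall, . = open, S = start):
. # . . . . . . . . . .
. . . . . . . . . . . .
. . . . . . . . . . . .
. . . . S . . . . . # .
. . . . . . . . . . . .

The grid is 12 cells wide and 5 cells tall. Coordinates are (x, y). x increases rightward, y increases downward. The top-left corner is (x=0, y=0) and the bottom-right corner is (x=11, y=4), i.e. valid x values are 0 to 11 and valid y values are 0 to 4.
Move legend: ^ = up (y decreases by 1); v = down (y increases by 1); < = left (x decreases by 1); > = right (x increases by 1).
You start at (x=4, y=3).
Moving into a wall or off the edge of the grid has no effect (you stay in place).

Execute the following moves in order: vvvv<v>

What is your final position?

Answer: Final position: (x=4, y=4)

Derivation:
Start: (x=4, y=3)
  v (down): (x=4, y=3) -> (x=4, y=4)
  [×3]v (down): blocked, stay at (x=4, y=4)
  < (left): (x=4, y=4) -> (x=3, y=4)
  v (down): blocked, stay at (x=3, y=4)
  > (right): (x=3, y=4) -> (x=4, y=4)
Final: (x=4, y=4)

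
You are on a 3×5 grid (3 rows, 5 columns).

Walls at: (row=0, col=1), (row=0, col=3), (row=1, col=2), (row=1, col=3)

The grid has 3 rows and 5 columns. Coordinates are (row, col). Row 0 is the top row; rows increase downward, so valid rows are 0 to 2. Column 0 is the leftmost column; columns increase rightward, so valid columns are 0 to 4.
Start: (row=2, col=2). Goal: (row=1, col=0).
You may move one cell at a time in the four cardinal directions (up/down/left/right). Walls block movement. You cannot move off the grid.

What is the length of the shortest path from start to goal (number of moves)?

Answer: Shortest path length: 3

Derivation:
BFS from (row=2, col=2) until reaching (row=1, col=0):
  Distance 0: (row=2, col=2)
  Distance 1: (row=2, col=1), (row=2, col=3)
  Distance 2: (row=1, col=1), (row=2, col=0), (row=2, col=4)
  Distance 3: (row=1, col=0), (row=1, col=4)  <- goal reached here
One shortest path (3 moves): (row=2, col=2) -> (row=2, col=1) -> (row=2, col=0) -> (row=1, col=0)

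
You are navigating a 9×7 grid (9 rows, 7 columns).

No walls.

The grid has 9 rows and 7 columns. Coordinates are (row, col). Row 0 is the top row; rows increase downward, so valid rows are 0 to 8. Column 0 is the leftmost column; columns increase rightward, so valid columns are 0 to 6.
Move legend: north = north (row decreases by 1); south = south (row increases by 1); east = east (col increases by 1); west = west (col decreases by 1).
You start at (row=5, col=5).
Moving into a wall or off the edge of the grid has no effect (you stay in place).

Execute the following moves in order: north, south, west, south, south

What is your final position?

Start: (row=5, col=5)
  north (north): (row=5, col=5) -> (row=4, col=5)
  south (south): (row=4, col=5) -> (row=5, col=5)
  west (west): (row=5, col=5) -> (row=5, col=4)
  south (south): (row=5, col=4) -> (row=6, col=4)
  south (south): (row=6, col=4) -> (row=7, col=4)
Final: (row=7, col=4)

Answer: Final position: (row=7, col=4)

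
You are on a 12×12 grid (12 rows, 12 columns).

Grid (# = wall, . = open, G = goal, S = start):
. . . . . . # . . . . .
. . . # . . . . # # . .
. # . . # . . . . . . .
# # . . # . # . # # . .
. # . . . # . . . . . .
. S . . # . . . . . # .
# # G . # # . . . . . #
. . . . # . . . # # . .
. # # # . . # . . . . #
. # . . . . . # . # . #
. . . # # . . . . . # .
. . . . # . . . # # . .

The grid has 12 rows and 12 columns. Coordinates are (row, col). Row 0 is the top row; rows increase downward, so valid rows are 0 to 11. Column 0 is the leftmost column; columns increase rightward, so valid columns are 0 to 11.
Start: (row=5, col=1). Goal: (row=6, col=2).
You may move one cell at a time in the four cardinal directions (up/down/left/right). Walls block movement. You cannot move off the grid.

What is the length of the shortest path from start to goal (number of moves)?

Answer: Shortest path length: 2

Derivation:
BFS from (row=5, col=1) until reaching (row=6, col=2):
  Distance 0: (row=5, col=1)
  Distance 1: (row=5, col=0), (row=5, col=2)
  Distance 2: (row=4, col=0), (row=4, col=2), (row=5, col=3), (row=6, col=2)  <- goal reached here
One shortest path (2 moves): (row=5, col=1) -> (row=5, col=2) -> (row=6, col=2)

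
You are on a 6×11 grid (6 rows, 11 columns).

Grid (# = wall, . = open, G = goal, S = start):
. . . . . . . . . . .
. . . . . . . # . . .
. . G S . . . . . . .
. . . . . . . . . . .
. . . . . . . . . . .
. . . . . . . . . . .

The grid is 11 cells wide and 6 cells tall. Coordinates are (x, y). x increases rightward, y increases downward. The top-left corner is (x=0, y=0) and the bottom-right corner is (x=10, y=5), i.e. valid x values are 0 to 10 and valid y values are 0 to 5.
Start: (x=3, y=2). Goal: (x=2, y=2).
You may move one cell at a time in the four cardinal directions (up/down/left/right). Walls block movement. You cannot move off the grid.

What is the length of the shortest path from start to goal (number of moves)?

Answer: Shortest path length: 1

Derivation:
BFS from (x=3, y=2) until reaching (x=2, y=2):
  Distance 0: (x=3, y=2)
  Distance 1: (x=3, y=1), (x=2, y=2), (x=4, y=2), (x=3, y=3)  <- goal reached here
One shortest path (1 moves): (x=3, y=2) -> (x=2, y=2)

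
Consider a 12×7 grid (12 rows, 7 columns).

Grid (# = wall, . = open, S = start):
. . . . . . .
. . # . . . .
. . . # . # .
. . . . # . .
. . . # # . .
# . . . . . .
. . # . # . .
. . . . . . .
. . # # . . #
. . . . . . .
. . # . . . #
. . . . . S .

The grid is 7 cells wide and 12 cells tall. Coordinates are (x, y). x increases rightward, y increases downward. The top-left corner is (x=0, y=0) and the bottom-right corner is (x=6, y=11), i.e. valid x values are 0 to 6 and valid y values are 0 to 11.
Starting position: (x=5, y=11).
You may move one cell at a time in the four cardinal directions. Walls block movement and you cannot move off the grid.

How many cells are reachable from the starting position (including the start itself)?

Answer: Reachable cells: 70

Derivation:
BFS flood-fill from (x=5, y=11):
  Distance 0: (x=5, y=11)
  Distance 1: (x=5, y=10), (x=4, y=11), (x=6, y=11)
  Distance 2: (x=5, y=9), (x=4, y=10), (x=3, y=11)
  Distance 3: (x=5, y=8), (x=4, y=9), (x=6, y=9), (x=3, y=10), (x=2, y=11)
  Distance 4: (x=5, y=7), (x=4, y=8), (x=3, y=9), (x=1, y=11)
  Distance 5: (x=5, y=6), (x=4, y=7), (x=6, y=7), (x=2, y=9), (x=1, y=10), (x=0, y=11)
  Distance 6: (x=5, y=5), (x=6, y=6), (x=3, y=7), (x=1, y=9), (x=0, y=10)
  Distance 7: (x=5, y=4), (x=4, y=5), (x=6, y=5), (x=3, y=6), (x=2, y=7), (x=1, y=8), (x=0, y=9)
  Distance 8: (x=5, y=3), (x=6, y=4), (x=3, y=5), (x=1, y=7), (x=0, y=8)
  Distance 9: (x=6, y=3), (x=2, y=5), (x=1, y=6), (x=0, y=7)
  Distance 10: (x=6, y=2), (x=2, y=4), (x=1, y=5), (x=0, y=6)
  Distance 11: (x=6, y=1), (x=2, y=3), (x=1, y=4)
  Distance 12: (x=6, y=0), (x=5, y=1), (x=2, y=2), (x=1, y=3), (x=3, y=3), (x=0, y=4)
  Distance 13: (x=5, y=0), (x=4, y=1), (x=1, y=2), (x=0, y=3)
  Distance 14: (x=4, y=0), (x=1, y=1), (x=3, y=1), (x=0, y=2), (x=4, y=2)
  Distance 15: (x=1, y=0), (x=3, y=0), (x=0, y=1)
  Distance 16: (x=0, y=0), (x=2, y=0)
Total reachable: 70 (grid has 70 open cells total)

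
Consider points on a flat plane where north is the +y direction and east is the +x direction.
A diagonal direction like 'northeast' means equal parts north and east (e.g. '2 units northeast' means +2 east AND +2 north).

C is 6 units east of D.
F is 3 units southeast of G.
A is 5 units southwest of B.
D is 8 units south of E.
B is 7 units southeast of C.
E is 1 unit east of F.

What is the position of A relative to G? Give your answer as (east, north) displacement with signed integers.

Answer: A is at (east=12, north=-23) relative to G.

Derivation:
Place G at the origin (east=0, north=0).
  F is 3 units southeast of G: delta (east=+3, north=-3); F at (east=3, north=-3).
  E is 1 unit east of F: delta (east=+1, north=+0); E at (east=4, north=-3).
  D is 8 units south of E: delta (east=+0, north=-8); D at (east=4, north=-11).
  C is 6 units east of D: delta (east=+6, north=+0); C at (east=10, north=-11).
  B is 7 units southeast of C: delta (east=+7, north=-7); B at (east=17, north=-18).
  A is 5 units southwest of B: delta (east=-5, north=-5); A at (east=12, north=-23).
Therefore A relative to G: (east=12, north=-23).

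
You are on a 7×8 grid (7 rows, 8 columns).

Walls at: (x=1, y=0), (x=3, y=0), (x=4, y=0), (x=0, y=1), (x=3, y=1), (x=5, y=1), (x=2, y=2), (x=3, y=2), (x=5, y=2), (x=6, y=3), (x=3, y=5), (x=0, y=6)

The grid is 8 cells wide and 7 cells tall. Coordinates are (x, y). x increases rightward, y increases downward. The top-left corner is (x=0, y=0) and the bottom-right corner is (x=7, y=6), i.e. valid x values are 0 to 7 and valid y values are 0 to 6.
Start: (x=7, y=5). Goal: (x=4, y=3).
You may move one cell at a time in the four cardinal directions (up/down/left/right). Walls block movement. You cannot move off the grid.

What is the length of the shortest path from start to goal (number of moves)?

BFS from (x=7, y=5) until reaching (x=4, y=3):
  Distance 0: (x=7, y=5)
  Distance 1: (x=7, y=4), (x=6, y=5), (x=7, y=6)
  Distance 2: (x=7, y=3), (x=6, y=4), (x=5, y=5), (x=6, y=6)
  Distance 3: (x=7, y=2), (x=5, y=4), (x=4, y=5), (x=5, y=6)
  Distance 4: (x=7, y=1), (x=6, y=2), (x=5, y=3), (x=4, y=4), (x=4, y=6)
  Distance 5: (x=7, y=0), (x=6, y=1), (x=4, y=3), (x=3, y=4), (x=3, y=6)  <- goal reached here
One shortest path (5 moves): (x=7, y=5) -> (x=6, y=5) -> (x=5, y=5) -> (x=4, y=5) -> (x=4, y=4) -> (x=4, y=3)

Answer: Shortest path length: 5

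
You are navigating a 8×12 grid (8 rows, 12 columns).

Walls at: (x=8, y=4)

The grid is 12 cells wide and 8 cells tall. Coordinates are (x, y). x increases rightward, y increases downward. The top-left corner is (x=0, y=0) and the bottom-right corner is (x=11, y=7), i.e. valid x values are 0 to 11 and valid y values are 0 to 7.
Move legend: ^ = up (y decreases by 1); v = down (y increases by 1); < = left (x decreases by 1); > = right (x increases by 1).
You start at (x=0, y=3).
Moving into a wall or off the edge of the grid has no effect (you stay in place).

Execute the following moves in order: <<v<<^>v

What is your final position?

Answer: Final position: (x=1, y=4)

Derivation:
Start: (x=0, y=3)
  < (left): blocked, stay at (x=0, y=3)
  < (left): blocked, stay at (x=0, y=3)
  v (down): (x=0, y=3) -> (x=0, y=4)
  < (left): blocked, stay at (x=0, y=4)
  < (left): blocked, stay at (x=0, y=4)
  ^ (up): (x=0, y=4) -> (x=0, y=3)
  > (right): (x=0, y=3) -> (x=1, y=3)
  v (down): (x=1, y=3) -> (x=1, y=4)
Final: (x=1, y=4)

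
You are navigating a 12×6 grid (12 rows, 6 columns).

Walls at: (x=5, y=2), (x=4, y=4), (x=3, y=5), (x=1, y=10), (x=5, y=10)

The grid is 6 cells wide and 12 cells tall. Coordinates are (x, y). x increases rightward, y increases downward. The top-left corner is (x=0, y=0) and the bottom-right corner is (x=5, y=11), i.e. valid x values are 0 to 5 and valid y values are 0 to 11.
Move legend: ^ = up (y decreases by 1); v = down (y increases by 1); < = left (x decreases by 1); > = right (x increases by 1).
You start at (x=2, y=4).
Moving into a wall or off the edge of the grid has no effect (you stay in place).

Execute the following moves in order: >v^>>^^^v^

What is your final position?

Answer: Final position: (x=5, y=3)

Derivation:
Start: (x=2, y=4)
  > (right): (x=2, y=4) -> (x=3, y=4)
  v (down): blocked, stay at (x=3, y=4)
  ^ (up): (x=3, y=4) -> (x=3, y=3)
  > (right): (x=3, y=3) -> (x=4, y=3)
  > (right): (x=4, y=3) -> (x=5, y=3)
  [×3]^ (up): blocked, stay at (x=5, y=3)
  v (down): (x=5, y=3) -> (x=5, y=4)
  ^ (up): (x=5, y=4) -> (x=5, y=3)
Final: (x=5, y=3)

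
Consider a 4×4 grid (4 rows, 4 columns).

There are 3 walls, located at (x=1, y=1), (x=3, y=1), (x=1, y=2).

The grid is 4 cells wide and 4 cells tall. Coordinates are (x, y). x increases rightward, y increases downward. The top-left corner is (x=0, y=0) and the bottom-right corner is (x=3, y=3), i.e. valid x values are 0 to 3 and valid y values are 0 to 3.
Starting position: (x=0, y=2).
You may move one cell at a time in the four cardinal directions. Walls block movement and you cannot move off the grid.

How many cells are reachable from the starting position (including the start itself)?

Answer: Reachable cells: 13

Derivation:
BFS flood-fill from (x=0, y=2):
  Distance 0: (x=0, y=2)
  Distance 1: (x=0, y=1), (x=0, y=3)
  Distance 2: (x=0, y=0), (x=1, y=3)
  Distance 3: (x=1, y=0), (x=2, y=3)
  Distance 4: (x=2, y=0), (x=2, y=2), (x=3, y=3)
  Distance 5: (x=3, y=0), (x=2, y=1), (x=3, y=2)
Total reachable: 13 (grid has 13 open cells total)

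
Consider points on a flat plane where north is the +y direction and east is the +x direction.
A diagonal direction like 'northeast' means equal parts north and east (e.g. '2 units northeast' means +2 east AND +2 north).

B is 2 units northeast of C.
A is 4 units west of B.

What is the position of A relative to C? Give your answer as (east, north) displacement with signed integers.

Place C at the origin (east=0, north=0).
  B is 2 units northeast of C: delta (east=+2, north=+2); B at (east=2, north=2).
  A is 4 units west of B: delta (east=-4, north=+0); A at (east=-2, north=2).
Therefore A relative to C: (east=-2, north=2).

Answer: A is at (east=-2, north=2) relative to C.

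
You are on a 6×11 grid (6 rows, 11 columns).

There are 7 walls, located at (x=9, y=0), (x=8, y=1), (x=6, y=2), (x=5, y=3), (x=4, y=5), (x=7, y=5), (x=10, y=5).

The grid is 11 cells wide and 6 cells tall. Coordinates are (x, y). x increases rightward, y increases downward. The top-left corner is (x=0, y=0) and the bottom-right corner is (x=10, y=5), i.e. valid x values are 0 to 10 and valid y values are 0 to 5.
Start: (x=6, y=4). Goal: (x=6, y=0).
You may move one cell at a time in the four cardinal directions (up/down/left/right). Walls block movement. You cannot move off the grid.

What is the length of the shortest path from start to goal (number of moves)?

BFS from (x=6, y=4) until reaching (x=6, y=0):
  Distance 0: (x=6, y=4)
  Distance 1: (x=6, y=3), (x=5, y=4), (x=7, y=4), (x=6, y=5)
  Distance 2: (x=7, y=3), (x=4, y=4), (x=8, y=4), (x=5, y=5)
  Distance 3: (x=7, y=2), (x=4, y=3), (x=8, y=3), (x=3, y=4), (x=9, y=4), (x=8, y=5)
  Distance 4: (x=7, y=1), (x=4, y=2), (x=8, y=2), (x=3, y=3), (x=9, y=3), (x=2, y=4), (x=10, y=4), (x=3, y=5), (x=9, y=5)
  Distance 5: (x=7, y=0), (x=4, y=1), (x=6, y=1), (x=3, y=2), (x=5, y=2), (x=9, y=2), (x=2, y=3), (x=10, y=3), (x=1, y=4), (x=2, y=5)
  Distance 6: (x=4, y=0), (x=6, y=0), (x=8, y=0), (x=3, y=1), (x=5, y=1), (x=9, y=1), (x=2, y=2), (x=10, y=2), (x=1, y=3), (x=0, y=4), (x=1, y=5)  <- goal reached here
One shortest path (6 moves): (x=6, y=4) -> (x=7, y=4) -> (x=7, y=3) -> (x=7, y=2) -> (x=7, y=1) -> (x=6, y=1) -> (x=6, y=0)

Answer: Shortest path length: 6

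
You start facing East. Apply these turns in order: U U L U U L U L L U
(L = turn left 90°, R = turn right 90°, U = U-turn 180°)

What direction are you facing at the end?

Start: East
  U (U-turn (180°)) -> West
  U (U-turn (180°)) -> East
  L (left (90° counter-clockwise)) -> North
  U (U-turn (180°)) -> South
  U (U-turn (180°)) -> North
  L (left (90° counter-clockwise)) -> West
  U (U-turn (180°)) -> East
  L (left (90° counter-clockwise)) -> North
  L (left (90° counter-clockwise)) -> West
  U (U-turn (180°)) -> East
Final: East

Answer: Final heading: East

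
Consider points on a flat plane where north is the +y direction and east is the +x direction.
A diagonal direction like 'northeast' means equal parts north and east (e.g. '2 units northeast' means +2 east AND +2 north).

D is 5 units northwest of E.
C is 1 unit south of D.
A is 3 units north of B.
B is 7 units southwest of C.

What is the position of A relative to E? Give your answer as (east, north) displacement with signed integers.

Answer: A is at (east=-12, north=0) relative to E.

Derivation:
Place E at the origin (east=0, north=0).
  D is 5 units northwest of E: delta (east=-5, north=+5); D at (east=-5, north=5).
  C is 1 unit south of D: delta (east=+0, north=-1); C at (east=-5, north=4).
  B is 7 units southwest of C: delta (east=-7, north=-7); B at (east=-12, north=-3).
  A is 3 units north of B: delta (east=+0, north=+3); A at (east=-12, north=0).
Therefore A relative to E: (east=-12, north=0).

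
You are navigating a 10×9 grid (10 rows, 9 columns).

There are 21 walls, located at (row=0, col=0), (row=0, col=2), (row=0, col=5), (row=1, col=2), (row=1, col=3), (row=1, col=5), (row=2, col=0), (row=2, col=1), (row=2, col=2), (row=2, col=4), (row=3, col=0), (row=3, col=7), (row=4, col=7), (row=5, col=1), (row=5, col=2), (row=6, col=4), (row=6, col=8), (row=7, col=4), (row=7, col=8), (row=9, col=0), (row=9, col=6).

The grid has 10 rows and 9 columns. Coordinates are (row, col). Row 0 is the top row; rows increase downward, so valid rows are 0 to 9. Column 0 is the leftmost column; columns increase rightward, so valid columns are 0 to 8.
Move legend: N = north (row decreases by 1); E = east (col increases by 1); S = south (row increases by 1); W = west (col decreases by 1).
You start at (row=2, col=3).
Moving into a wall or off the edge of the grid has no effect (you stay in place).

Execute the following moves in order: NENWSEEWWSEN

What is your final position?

Start: (row=2, col=3)
  N (north): blocked, stay at (row=2, col=3)
  E (east): blocked, stay at (row=2, col=3)
  N (north): blocked, stay at (row=2, col=3)
  W (west): blocked, stay at (row=2, col=3)
  S (south): (row=2, col=3) -> (row=3, col=3)
  E (east): (row=3, col=3) -> (row=3, col=4)
  E (east): (row=3, col=4) -> (row=3, col=5)
  W (west): (row=3, col=5) -> (row=3, col=4)
  W (west): (row=3, col=4) -> (row=3, col=3)
  S (south): (row=3, col=3) -> (row=4, col=3)
  E (east): (row=4, col=3) -> (row=4, col=4)
  N (north): (row=4, col=4) -> (row=3, col=4)
Final: (row=3, col=4)

Answer: Final position: (row=3, col=4)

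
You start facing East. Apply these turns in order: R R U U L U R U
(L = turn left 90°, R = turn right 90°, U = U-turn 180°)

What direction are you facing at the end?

Start: East
  R (right (90° clockwise)) -> South
  R (right (90° clockwise)) -> West
  U (U-turn (180°)) -> East
  U (U-turn (180°)) -> West
  L (left (90° counter-clockwise)) -> South
  U (U-turn (180°)) -> North
  R (right (90° clockwise)) -> East
  U (U-turn (180°)) -> West
Final: West

Answer: Final heading: West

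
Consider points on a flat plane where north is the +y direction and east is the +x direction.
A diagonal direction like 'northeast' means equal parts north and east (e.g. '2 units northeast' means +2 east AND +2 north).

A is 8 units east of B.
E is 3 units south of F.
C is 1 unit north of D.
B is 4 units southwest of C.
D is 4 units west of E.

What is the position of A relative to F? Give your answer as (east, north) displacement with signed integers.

Place F at the origin (east=0, north=0).
  E is 3 units south of F: delta (east=+0, north=-3); E at (east=0, north=-3).
  D is 4 units west of E: delta (east=-4, north=+0); D at (east=-4, north=-3).
  C is 1 unit north of D: delta (east=+0, north=+1); C at (east=-4, north=-2).
  B is 4 units southwest of C: delta (east=-4, north=-4); B at (east=-8, north=-6).
  A is 8 units east of B: delta (east=+8, north=+0); A at (east=0, north=-6).
Therefore A relative to F: (east=0, north=-6).

Answer: A is at (east=0, north=-6) relative to F.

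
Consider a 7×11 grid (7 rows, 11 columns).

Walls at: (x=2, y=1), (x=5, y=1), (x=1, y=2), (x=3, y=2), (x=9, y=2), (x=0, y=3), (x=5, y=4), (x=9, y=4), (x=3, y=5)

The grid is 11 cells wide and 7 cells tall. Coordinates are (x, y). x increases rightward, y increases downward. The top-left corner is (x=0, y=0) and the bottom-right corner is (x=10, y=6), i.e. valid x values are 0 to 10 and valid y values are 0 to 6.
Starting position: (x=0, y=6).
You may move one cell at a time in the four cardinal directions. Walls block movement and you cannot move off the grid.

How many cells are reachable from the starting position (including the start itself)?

BFS flood-fill from (x=0, y=6):
  Distance 0: (x=0, y=6)
  Distance 1: (x=0, y=5), (x=1, y=6)
  Distance 2: (x=0, y=4), (x=1, y=5), (x=2, y=6)
  Distance 3: (x=1, y=4), (x=2, y=5), (x=3, y=6)
  Distance 4: (x=1, y=3), (x=2, y=4), (x=4, y=6)
  Distance 5: (x=2, y=3), (x=3, y=4), (x=4, y=5), (x=5, y=6)
  Distance 6: (x=2, y=2), (x=3, y=3), (x=4, y=4), (x=5, y=5), (x=6, y=6)
  Distance 7: (x=4, y=3), (x=6, y=5), (x=7, y=6)
  Distance 8: (x=4, y=2), (x=5, y=3), (x=6, y=4), (x=7, y=5), (x=8, y=6)
  Distance 9: (x=4, y=1), (x=5, y=2), (x=6, y=3), (x=7, y=4), (x=8, y=5), (x=9, y=6)
  Distance 10: (x=4, y=0), (x=3, y=1), (x=6, y=2), (x=7, y=3), (x=8, y=4), (x=9, y=5), (x=10, y=6)
  Distance 11: (x=3, y=0), (x=5, y=0), (x=6, y=1), (x=7, y=2), (x=8, y=3), (x=10, y=5)
  Distance 12: (x=2, y=0), (x=6, y=0), (x=7, y=1), (x=8, y=2), (x=9, y=3), (x=10, y=4)
  Distance 13: (x=1, y=0), (x=7, y=0), (x=8, y=1), (x=10, y=3)
  Distance 14: (x=0, y=0), (x=8, y=0), (x=1, y=1), (x=9, y=1), (x=10, y=2)
  Distance 15: (x=9, y=0), (x=0, y=1), (x=10, y=1)
  Distance 16: (x=10, y=0), (x=0, y=2)
Total reachable: 68 (grid has 68 open cells total)

Answer: Reachable cells: 68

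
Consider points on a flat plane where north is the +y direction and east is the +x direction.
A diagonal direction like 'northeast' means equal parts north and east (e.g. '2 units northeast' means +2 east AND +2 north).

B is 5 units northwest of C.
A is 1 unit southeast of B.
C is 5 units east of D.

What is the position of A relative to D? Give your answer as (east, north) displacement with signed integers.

Place D at the origin (east=0, north=0).
  C is 5 units east of D: delta (east=+5, north=+0); C at (east=5, north=0).
  B is 5 units northwest of C: delta (east=-5, north=+5); B at (east=0, north=5).
  A is 1 unit southeast of B: delta (east=+1, north=-1); A at (east=1, north=4).
Therefore A relative to D: (east=1, north=4).

Answer: A is at (east=1, north=4) relative to D.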